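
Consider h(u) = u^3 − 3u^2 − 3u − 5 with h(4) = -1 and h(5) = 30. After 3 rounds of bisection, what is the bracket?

[4, 4.125]

midpoint 4.5: h = 11.875 > 0 → [4, 4.5]
midpoint 4.25: h = 4.828125 > 0 → [4, 4.25]
midpoint 4.125: h = 1.767578 > 0 → [4, 4.125]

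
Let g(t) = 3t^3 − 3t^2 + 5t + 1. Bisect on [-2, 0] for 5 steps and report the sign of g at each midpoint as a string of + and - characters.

---+-

m = -1, g(m) = -10 (−); new bracket [-1, 0]
m = -0.5, g(m) = -2.625 (−); new bracket [-0.5, 0]
m = -0.25, g(m) = -0.484375 (−); new bracket [-0.25, 0]
m = -0.125, g(m) = 0.3223 (+); new bracket [-0.25, -0.125]
m = -0.1875, g(m) = -0.0627 (−); new bracket [-0.1875, -0.125]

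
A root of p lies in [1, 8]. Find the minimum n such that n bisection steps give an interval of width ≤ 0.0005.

Width after n steps is 7/2^n. Need 2^n ≥ 7/0.0005 = 14000.
2^13 = 8192 < 14000 ≤ 2^14 = 16384, so n = 14.

14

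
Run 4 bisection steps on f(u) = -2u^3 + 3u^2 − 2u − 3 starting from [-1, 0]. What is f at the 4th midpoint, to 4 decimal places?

m = -0.5, f(m) = -1 (−); new bracket [-1, -0.5]
m = -0.75, f(m) = 1.03125 (+); new bracket [-0.75, -0.5]
m = -0.625, f(m) = -0.089844 (−); new bracket [-0.75, -0.625]
m = -0.6875, f(m) = 0.4429 (+); new bracket [-0.6875, -0.625]

0.4429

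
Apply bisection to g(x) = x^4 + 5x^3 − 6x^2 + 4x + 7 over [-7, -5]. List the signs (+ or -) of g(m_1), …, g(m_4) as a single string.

-+++

x = -6 gives g = -17, negative; keep [-7, -6]
x = -6.5 gives g = 139.4375, positive; keep [-6.5, -6]
x = -6.25 gives g = 52.800781, positive; keep [-6.25, -6]
x = -6.125 gives g = 15.9124, positive; keep [-6.125, -6]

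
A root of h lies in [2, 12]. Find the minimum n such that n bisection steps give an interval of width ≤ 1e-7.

Width after n steps is 10/2^n. Need 2^n ≥ 10/1e-7 = 100000000.
2^26 = 67108864 < 100000000 ≤ 2^27 = 134217728, so n = 27.

27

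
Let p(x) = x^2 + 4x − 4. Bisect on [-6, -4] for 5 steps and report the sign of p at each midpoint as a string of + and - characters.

+--+-

m = -5, p(m) = 1 (+); new bracket [-5, -4]
m = -4.5, p(m) = -1.75 (−); new bracket [-5, -4.5]
m = -4.75, p(m) = -0.4375 (−); new bracket [-5, -4.75]
m = -4.875, p(m) = 0.2656 (+); new bracket [-4.875, -4.75]
m = -4.8125, p(m) = -0.0898 (−); new bracket [-4.875, -4.8125]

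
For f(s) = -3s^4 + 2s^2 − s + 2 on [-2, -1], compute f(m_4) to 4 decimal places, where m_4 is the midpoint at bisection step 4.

f(-1.5) = -7.1875 < 0, so the root lies in [-1.5, -1]
f(-1.25) = -0.949219 < 0, so the root lies in [-1.25, -1]
f(-1.125) = 0.85083 > 0, so the root lies in [-1.25, -1.125]
f(-1.1875) = 0.0422 > 0, so the root lies in [-1.25, -1.1875]

0.0422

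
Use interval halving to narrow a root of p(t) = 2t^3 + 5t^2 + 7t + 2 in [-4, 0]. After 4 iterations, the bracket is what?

[-0.5, -0.25]

t = -2 gives p = -8, negative; keep [-2, 0]
t = -1 gives p = -2, negative; keep [-1, 0]
t = -0.5 gives p = -0.5, negative; keep [-0.5, 0]
t = -0.25 gives p = 0.5312, positive; keep [-0.5, -0.25]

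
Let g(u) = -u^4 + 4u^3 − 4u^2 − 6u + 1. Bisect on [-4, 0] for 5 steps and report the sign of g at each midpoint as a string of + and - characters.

u = -2 gives g = -51, negative; keep [-2, 0]
u = -1 gives g = -2, negative; keep [-1, 0]
u = -0.5 gives g = 2.4375, positive; keep [-1, -0.5]
u = -0.75 gives g = 1.2461, positive; keep [-1, -0.75]
u = -0.875 gives g = -0.0784, negative; keep [-0.875, -0.75]

--++-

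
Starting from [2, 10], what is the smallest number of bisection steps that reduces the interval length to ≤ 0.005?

Width after n steps is 8/2^n. Need 2^n ≥ 8/0.005 = 1600.
2^10 = 1024 < 1600 ≤ 2^11 = 2048, so n = 11.

11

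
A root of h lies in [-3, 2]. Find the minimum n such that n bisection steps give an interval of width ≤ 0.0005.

14

Width after n steps is 5/2^n. Need 2^n ≥ 5/0.0005 = 10000.
2^13 = 8192 < 10000 ≤ 2^14 = 16384, so n = 14.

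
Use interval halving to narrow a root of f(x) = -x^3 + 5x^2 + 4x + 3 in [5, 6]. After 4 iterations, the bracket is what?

[5.75, 5.8125]

x = 5.5 gives f = 9.875, positive; keep [5.5, 6]
x = 5.75 gives f = 1.203125, positive; keep [5.75, 6]
x = 5.875 gives f = -3.701172, negative; keep [5.75, 5.875]
x = 5.8125 gives f = -1.2004, negative; keep [5.75, 5.8125]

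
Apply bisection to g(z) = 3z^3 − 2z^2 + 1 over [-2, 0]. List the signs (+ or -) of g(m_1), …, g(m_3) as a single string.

-+-

g(-1) = -4 < 0, so the root lies in [-1, 0]
g(-0.5) = 0.125 > 0, so the root lies in [-1, -0.5]
g(-0.75) = -1.390625 < 0, so the root lies in [-0.75, -0.5]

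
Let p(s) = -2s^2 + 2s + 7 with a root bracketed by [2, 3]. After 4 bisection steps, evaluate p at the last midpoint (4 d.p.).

-0.0078

p(2.5) = -0.5 < 0, so the root lies in [2, 2.5]
p(2.25) = 1.375 > 0, so the root lies in [2.25, 2.5]
p(2.375) = 0.46875 > 0, so the root lies in [2.375, 2.5]
p(2.4375) = -0.0078 < 0, so the root lies in [2.375, 2.4375]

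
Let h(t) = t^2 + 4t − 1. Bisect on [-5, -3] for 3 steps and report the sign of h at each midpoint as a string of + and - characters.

midpoint -4: h = -1 < 0 → [-5, -4]
midpoint -4.5: h = 1.25 > 0 → [-4.5, -4]
midpoint -4.25: h = 0.0625 > 0 → [-4.25, -4]

-++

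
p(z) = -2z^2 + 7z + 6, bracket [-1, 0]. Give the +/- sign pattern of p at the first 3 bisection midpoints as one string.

+-+

midpoint -0.5: p = 2 > 0 → [-1, -0.5]
midpoint -0.75: p = -0.375 < 0 → [-0.75, -0.5]
midpoint -0.625: p = 0.84375 > 0 → [-0.75, -0.625]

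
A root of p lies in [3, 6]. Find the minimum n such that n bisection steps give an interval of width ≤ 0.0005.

Width after n steps is 3/2^n. Need 2^n ≥ 3/0.0005 = 6000.
2^12 = 4096 < 6000 ≤ 2^13 = 8192, so n = 13.

13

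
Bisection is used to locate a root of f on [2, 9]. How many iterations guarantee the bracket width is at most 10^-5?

Width after n steps is 7/2^n. Need 2^n ≥ 7/10^-5 = 700000.
2^19 = 524288 < 700000 ≤ 2^20 = 1048576, so n = 20.

20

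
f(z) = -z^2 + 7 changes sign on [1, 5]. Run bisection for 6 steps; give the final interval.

[2.625, 2.6875]

m = 3, f(m) = -2 (−); new bracket [1, 3]
m = 2, f(m) = 3 (+); new bracket [2, 3]
m = 2.5, f(m) = 0.75 (+); new bracket [2.5, 3]
m = 2.75, f(m) = -0.5625 (−); new bracket [2.5, 2.75]
m = 2.625, f(m) = 0.1094 (+); new bracket [2.625, 2.75]
m = 2.6875, f(m) = -0.2227 (−); new bracket [2.625, 2.6875]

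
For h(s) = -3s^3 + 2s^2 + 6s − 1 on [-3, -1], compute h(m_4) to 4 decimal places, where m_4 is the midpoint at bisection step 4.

-0.9473

s = -2 gives h = 19, positive; keep [-2, -1]
s = -1.5 gives h = 4.625, positive; keep [-1.5, -1]
s = -1.25 gives h = 0.484375, positive; keep [-1.25, -1]
s = -1.125 gives h = -0.9473, negative; keep [-1.25, -1.125]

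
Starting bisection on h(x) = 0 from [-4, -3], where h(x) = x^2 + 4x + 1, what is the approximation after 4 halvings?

x = -3.5 gives h = -0.75, negative; keep [-4, -3.5]
x = -3.75 gives h = 0.0625, positive; keep [-3.75, -3.5]
x = -3.625 gives h = -0.359375, negative; keep [-3.75, -3.625]
x = -3.6875 gives h = -0.1523, negative; keep [-3.75, -3.6875]

-3.6875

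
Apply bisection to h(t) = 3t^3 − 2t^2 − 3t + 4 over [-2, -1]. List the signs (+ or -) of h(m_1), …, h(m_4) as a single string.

--+-

midpoint -1.5: h = -6.125 < 0 → [-1.5, -1]
midpoint -1.25: h = -1.234375 < 0 → [-1.25, -1]
midpoint -1.125: h = 0.572266 > 0 → [-1.25, -1.125]
midpoint -1.1875: h = -0.2815 < 0 → [-1.1875, -1.125]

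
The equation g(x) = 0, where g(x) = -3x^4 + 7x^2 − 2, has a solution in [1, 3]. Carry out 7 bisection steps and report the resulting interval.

m = 2, g(m) = -22 (−); new bracket [1, 2]
m = 1.5, g(m) = -1.4375 (−); new bracket [1, 1.5]
m = 1.25, g(m) = 1.613281 (+); new bracket [1.25, 1.5]
m = 1.375, g(m) = 0.511 (+); new bracket [1.375, 1.5]
m = 1.4375, g(m) = -0.3453 (−); new bracket [1.375, 1.4375]
m = 1.40625, g(m) = 0.1108 (+); new bracket [1.40625, 1.4375]
m = 1.421875, g(m) = -0.1101 (−); new bracket [1.40625, 1.421875]

[1.40625, 1.421875]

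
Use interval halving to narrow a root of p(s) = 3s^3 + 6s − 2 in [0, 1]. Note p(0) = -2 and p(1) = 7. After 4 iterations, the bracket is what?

p(0.5) = 1.375 > 0, so the root lies in [0, 0.5]
p(0.25) = -0.453125 < 0, so the root lies in [0.25, 0.5]
p(0.375) = 0.408203 > 0, so the root lies in [0.25, 0.375]
p(0.3125) = -0.0334 < 0, so the root lies in [0.3125, 0.375]

[0.3125, 0.375]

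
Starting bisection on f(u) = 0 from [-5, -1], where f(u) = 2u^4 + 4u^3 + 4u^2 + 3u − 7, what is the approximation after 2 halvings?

f(-3) = 74 > 0, so the root lies in [-3, -1]
f(-2) = 3 > 0, so the root lies in [-2, -1]

-2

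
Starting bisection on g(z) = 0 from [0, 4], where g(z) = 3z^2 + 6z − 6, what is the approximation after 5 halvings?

z = 2 gives g = 18, positive; keep [0, 2]
z = 1 gives g = 3, positive; keep [0, 1]
z = 0.5 gives g = -2.25, negative; keep [0.5, 1]
z = 0.75 gives g = 0.1875, positive; keep [0.5, 0.75]
z = 0.625 gives g = -1.0781, negative; keep [0.625, 0.75]

0.625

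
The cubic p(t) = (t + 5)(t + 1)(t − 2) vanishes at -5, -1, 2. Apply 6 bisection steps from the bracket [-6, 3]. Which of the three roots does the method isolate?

-5

midpoint -1.5: p = 6.125 > 0 → [-6, -1.5]
midpoint -3.75: p = 19.765625 > 0 → [-6, -3.75]
midpoint -4.875: p = 3.330078 > 0 → [-6, -4.875]
midpoint -5.4375: p = -14.4392 < 0 → [-5.4375, -4.875]
midpoint -5.15625: p = -4.6474 < 0 → [-5.15625, -4.875]
midpoint -5.015625: p = -0.4402 < 0 → [-5.015625, -4.875]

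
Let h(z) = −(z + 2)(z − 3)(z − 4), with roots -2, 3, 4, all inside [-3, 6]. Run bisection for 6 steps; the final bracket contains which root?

z = 1.5 gives h = -13.125, negative; keep [-3, 1.5]
z = -0.75 gives h = -22.265625, negative; keep [-3, -0.75]
z = -1.875 gives h = -3.580078, negative; keep [-3, -1.875]
z = -2.4375 gives h = 15.3142, positive; keep [-2.4375, -1.875]
z = -2.15625 gives h = 4.9599, positive; keep [-2.15625, -1.875]
z = -2.015625 gives h = 0.4714, positive; keep [-2.015625, -1.875]

-2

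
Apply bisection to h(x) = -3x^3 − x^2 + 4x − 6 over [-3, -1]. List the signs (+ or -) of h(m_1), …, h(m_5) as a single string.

midpoint -2: h = 6 > 0 → [-2, -1]
midpoint -1.5: h = -4.125 < 0 → [-2, -1.5]
midpoint -1.75: h = 0.015625 > 0 → [-1.75, -1.5]
midpoint -1.625: h = -2.2676 < 0 → [-1.75, -1.625]
midpoint -1.6875: h = -1.1814 < 0 → [-1.75, -1.6875]

+-+--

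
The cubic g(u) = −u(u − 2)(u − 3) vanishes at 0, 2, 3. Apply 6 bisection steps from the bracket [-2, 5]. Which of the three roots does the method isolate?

0

u = 1.5 gives g = -1.125, negative; keep [-2, 1.5]
u = -0.25 gives g = 1.828125, positive; keep [-0.25, 1.5]
u = 0.625 gives g = -2.041016, negative; keep [-0.25, 0.625]
u = 0.1875 gives g = -0.9558, negative; keep [-0.25, 0.1875]
u = -0.03125 gives g = 0.1924, positive; keep [-0.03125, 0.1875]
u = 0.078125 gives g = -0.4387, negative; keep [-0.03125, 0.078125]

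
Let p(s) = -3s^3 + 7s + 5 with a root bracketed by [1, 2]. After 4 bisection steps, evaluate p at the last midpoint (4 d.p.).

midpoint 1.5: p = 5.375 > 0 → [1.5, 2]
midpoint 1.75: p = 1.171875 > 0 → [1.75, 2]
midpoint 1.875: p = -1.650391 < 0 → [1.75, 1.875]
midpoint 1.8125: p = -0.1755 < 0 → [1.75, 1.8125]

-0.1755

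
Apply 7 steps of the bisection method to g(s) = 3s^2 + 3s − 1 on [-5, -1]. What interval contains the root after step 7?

[-1.28125, -1.25]

s = -3 gives g = 17, positive; keep [-3, -1]
s = -2 gives g = 5, positive; keep [-2, -1]
s = -1.5 gives g = 1.25, positive; keep [-1.5, -1]
s = -1.25 gives g = -0.0625, negative; keep [-1.5, -1.25]
s = -1.375 gives g = 0.5469, positive; keep [-1.375, -1.25]
s = -1.3125 gives g = 0.2305, positive; keep [-1.3125, -1.25]
s = -1.28125 gives g = 0.0811, positive; keep [-1.28125, -1.25]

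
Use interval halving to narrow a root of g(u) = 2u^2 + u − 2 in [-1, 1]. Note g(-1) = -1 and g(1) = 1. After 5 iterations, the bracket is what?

[0.75, 0.8125]

u = 0 gives g = -2, negative; keep [0, 1]
u = 0.5 gives g = -1, negative; keep [0.5, 1]
u = 0.75 gives g = -0.125, negative; keep [0.75, 1]
u = 0.875 gives g = 0.4062, positive; keep [0.75, 0.875]
u = 0.8125 gives g = 0.1328, positive; keep [0.75, 0.8125]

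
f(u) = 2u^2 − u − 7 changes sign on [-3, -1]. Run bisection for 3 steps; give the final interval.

midpoint -2: f = 3 > 0 → [-2, -1]
midpoint -1.5: f = -1 < 0 → [-2, -1.5]
midpoint -1.75: f = 0.875 > 0 → [-1.75, -1.5]

[-1.75, -1.5]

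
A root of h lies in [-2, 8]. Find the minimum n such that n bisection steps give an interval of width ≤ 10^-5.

Width after n steps is 10/2^n. Need 2^n ≥ 10/10^-5 = 1000000.
2^19 = 524288 < 1000000 ≤ 2^20 = 1048576, so n = 20.

20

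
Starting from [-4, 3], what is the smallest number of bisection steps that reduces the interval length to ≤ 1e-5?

Width after n steps is 7/2^n. Need 2^n ≥ 7/1e-5 = 700000.
2^19 = 524288 < 700000 ≤ 2^20 = 1048576, so n = 20.

20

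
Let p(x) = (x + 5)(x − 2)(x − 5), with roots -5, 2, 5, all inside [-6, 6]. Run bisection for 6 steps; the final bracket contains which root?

-5

p(0) = 50 > 0, so the root lies in [-6, 0]
p(-3) = 80 > 0, so the root lies in [-6, -3]
p(-4.5) = 30.875 > 0, so the root lies in [-6, -4.5]
p(-5.25) = -18.5781 < 0, so the root lies in [-5.25, -4.5]
p(-4.875) = 8.4863 > 0, so the root lies in [-5.25, -4.875]
p(-5.0625) = -4.4417 < 0, so the root lies in [-5.0625, -4.875]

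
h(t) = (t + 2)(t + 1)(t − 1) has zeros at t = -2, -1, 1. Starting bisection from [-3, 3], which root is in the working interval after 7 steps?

m = 0, h(m) = -2 (−); new bracket [0, 3]
m = 1.5, h(m) = 4.375 (+); new bracket [0, 1.5]
m = 0.75, h(m) = -1.203125 (−); new bracket [0.75, 1.5]
m = 1.125, h(m) = 0.8301 (+); new bracket [0.75, 1.125]
m = 0.9375, h(m) = -0.3557 (−); new bracket [0.9375, 1.125]
m = 1.03125, h(m) = 0.1924 (+); new bracket [0.9375, 1.03125]
m = 0.984375, h(m) = -0.0925 (−); new bracket [0.984375, 1.03125]

1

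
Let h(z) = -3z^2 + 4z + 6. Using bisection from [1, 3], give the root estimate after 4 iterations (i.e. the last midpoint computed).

2.125

h(2) = 2 > 0, so the root lies in [2, 3]
h(2.5) = -2.75 < 0, so the root lies in [2, 2.5]
h(2.25) = -0.1875 < 0, so the root lies in [2, 2.25]
h(2.125) = 0.9531 > 0, so the root lies in [2.125, 2.25]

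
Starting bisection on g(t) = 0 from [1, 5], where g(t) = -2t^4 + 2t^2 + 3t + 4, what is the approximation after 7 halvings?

g(3) = -131 < 0, so the root lies in [1, 3]
g(2) = -14 < 0, so the root lies in [1, 2]
g(1.5) = 2.875 > 0, so the root lies in [1.5, 2]
g(1.75) = -3.3828 < 0, so the root lies in [1.5, 1.75]
g(1.625) = 0.2104 > 0, so the root lies in [1.625, 1.75]
g(1.6875) = -1.4605 < 0, so the root lies in [1.625, 1.6875]
g(1.65625) = -0.5948 < 0, so the root lies in [1.625, 1.65625]

1.65625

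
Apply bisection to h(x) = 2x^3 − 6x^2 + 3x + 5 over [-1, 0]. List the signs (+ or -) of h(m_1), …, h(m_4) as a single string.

h(-0.5) = 1.75 > 0, so the root lies in [-1, -0.5]
h(-0.75) = -1.46875 < 0, so the root lies in [-0.75, -0.5]
h(-0.625) = 0.292969 > 0, so the root lies in [-0.75, -0.625]
h(-0.6875) = -0.5483 < 0, so the root lies in [-0.6875, -0.625]

+-+-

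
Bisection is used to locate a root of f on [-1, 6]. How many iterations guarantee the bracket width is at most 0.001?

13

Width after n steps is 7/2^n. Need 2^n ≥ 7/0.001 = 7000.
2^12 = 4096 < 7000 ≤ 2^13 = 8192, so n = 13.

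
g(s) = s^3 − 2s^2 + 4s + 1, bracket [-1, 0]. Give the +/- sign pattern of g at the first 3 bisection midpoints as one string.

--+

s = -0.5 gives g = -1.625, negative; keep [-0.5, 0]
s = -0.25 gives g = -0.140625, negative; keep [-0.25, 0]
s = -0.125 gives g = 0.466797, positive; keep [-0.25, -0.125]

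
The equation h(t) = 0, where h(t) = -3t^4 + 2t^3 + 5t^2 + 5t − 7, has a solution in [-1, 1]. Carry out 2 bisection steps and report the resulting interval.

[0.5, 1]

midpoint 0: h = -7 < 0 → [0, 1]
midpoint 0.5: h = -3.1875 < 0 → [0.5, 1]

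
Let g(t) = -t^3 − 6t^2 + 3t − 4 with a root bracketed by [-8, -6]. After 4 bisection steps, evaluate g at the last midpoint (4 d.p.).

g(-7) = 24 > 0, so the root lies in [-7, -6]
g(-6.5) = -2.375 < 0, so the root lies in [-7, -6.5]
g(-6.75) = 9.921875 > 0, so the root lies in [-6.75, -6.5]
g(-6.625) = 3.5566 > 0, so the root lies in [-6.625, -6.5]

3.5566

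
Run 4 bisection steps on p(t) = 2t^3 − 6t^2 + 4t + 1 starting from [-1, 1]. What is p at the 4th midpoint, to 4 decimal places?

0.4023

m = 0, p(m) = 1 (+); new bracket [-1, 0]
m = -0.5, p(m) = -2.75 (−); new bracket [-0.5, 0]
m = -0.25, p(m) = -0.40625 (−); new bracket [-0.25, 0]
m = -0.125, p(m) = 0.4023 (+); new bracket [-0.25, -0.125]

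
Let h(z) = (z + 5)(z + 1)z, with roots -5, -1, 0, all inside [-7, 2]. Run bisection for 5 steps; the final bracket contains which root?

-5

h(-2.5) = 9.375 > 0, so the root lies in [-7, -2.5]
h(-4.75) = 4.453125 > 0, so the root lies in [-7, -4.75]
h(-5.875) = -25.060547 < 0, so the root lies in [-5.875, -4.75]
h(-5.3125) = -7.1594 < 0, so the root lies in [-5.3125, -4.75]
h(-5.03125) = -0.6338 < 0, so the root lies in [-5.03125, -4.75]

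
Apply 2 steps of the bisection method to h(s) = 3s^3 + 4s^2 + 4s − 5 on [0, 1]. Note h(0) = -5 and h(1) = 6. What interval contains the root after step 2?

s = 0.5 gives h = -1.625, negative; keep [0.5, 1]
s = 0.75 gives h = 1.515625, positive; keep [0.5, 0.75]

[0.5, 0.75]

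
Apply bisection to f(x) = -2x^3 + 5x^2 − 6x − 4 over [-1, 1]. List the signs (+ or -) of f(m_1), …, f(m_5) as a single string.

midpoint 0: f = -4 < 0 → [-1, 0]
midpoint -0.5: f = 0.5 > 0 → [-0.5, 0]
midpoint -0.25: f = -2.15625 < 0 → [-0.5, -0.25]
midpoint -0.375: f = -0.9414 < 0 → [-0.5, -0.375]
midpoint -0.4375: f = -0.2505 < 0 → [-0.5, -0.4375]

-+---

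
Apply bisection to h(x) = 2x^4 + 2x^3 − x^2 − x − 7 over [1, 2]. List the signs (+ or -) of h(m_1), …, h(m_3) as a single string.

+-+

x = 1.5 gives h = 6.125, positive; keep [1, 1.5]
x = 1.25 gives h = -1.023438, negative; keep [1.25, 1.5]
x = 1.375 gives h = 2.08252, positive; keep [1.25, 1.375]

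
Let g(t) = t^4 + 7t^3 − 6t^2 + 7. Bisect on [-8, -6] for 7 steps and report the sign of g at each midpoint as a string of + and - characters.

midpoint -7: g = -287 < 0 → [-8, -7]
midpoint -7.5: g = -119.5625 < 0 → [-8, -7.5]
midpoint -7.75: g = -4.261719 < 0 → [-8, -7.75]
midpoint -7.875: g = 62.2327 > 0 → [-7.875, -7.75]
midpoint -7.8125: g = 28.2193 > 0 → [-7.8125, -7.75]
midpoint -7.78125: g = 11.7894 > 0 → [-7.78125, -7.75]
midpoint -7.765625: g = 3.7168 > 0 → [-7.765625, -7.75]

---++++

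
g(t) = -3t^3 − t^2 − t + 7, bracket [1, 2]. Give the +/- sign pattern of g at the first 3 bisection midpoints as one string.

--+

t = 1.5 gives g = -6.875, negative; keep [1, 1.5]
t = 1.25 gives g = -1.671875, negative; keep [1, 1.25]
t = 1.125 gives g = 0.337891, positive; keep [1.125, 1.25]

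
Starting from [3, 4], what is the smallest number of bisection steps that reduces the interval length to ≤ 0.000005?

Width after n steps is 1/2^n. Need 2^n ≥ 1/0.000005 = 200000.
2^17 = 131072 < 200000 ≤ 2^18 = 262144, so n = 18.

18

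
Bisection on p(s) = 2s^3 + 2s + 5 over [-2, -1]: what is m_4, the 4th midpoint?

-1.0625

midpoint -1.5: p = -4.75 < 0 → [-1.5, -1]
midpoint -1.25: p = -1.40625 < 0 → [-1.25, -1]
midpoint -1.125: p = -0.097656 < 0 → [-1.125, -1]
midpoint -1.0625: p = 0.4761 > 0 → [-1.125, -1.0625]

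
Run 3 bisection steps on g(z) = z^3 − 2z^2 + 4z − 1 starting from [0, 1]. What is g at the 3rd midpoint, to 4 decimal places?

g(0.5) = 0.625 > 0, so the root lies in [0, 0.5]
g(0.25) = -0.109375 < 0, so the root lies in [0.25, 0.5]
g(0.375) = 0.271484 > 0, so the root lies in [0.25, 0.375]

0.2715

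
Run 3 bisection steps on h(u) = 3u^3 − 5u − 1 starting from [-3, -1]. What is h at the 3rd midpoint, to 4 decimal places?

-0.6094

midpoint -2: h = -15 < 0 → [-2, -1]
midpoint -1.5: h = -3.625 < 0 → [-1.5, -1]
midpoint -1.25: h = -0.609375 < 0 → [-1.25, -1]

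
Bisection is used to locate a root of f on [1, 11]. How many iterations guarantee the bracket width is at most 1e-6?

Width after n steps is 10/2^n. Need 2^n ≥ 10/1e-6 = 10000000.
2^23 = 8388608 < 10000000 ≤ 2^24 = 16777216, so n = 24.

24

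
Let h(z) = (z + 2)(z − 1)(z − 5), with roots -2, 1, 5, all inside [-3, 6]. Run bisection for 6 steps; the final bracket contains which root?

5

h(1.5) = -6.125 < 0, so the root lies in [1.5, 6]
h(3.75) = -19.765625 < 0, so the root lies in [3.75, 6]
h(4.875) = -3.330078 < 0, so the root lies in [4.875, 6]
h(5.4375) = 14.4392 > 0, so the root lies in [4.875, 5.4375]
h(5.15625) = 4.6474 > 0, so the root lies in [4.875, 5.15625]
h(5.015625) = 0.4402 > 0, so the root lies in [4.875, 5.015625]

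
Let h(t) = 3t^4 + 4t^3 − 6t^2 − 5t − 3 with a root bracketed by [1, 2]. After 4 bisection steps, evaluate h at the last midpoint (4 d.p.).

h(1.5) = 4.6875 > 0, so the root lies in [1, 1.5]
h(1.25) = -3.488281 < 0, so the root lies in [1.25, 1.5]
h(1.375) = -0.096924 < 0, so the root lies in [1.375, 1.5]
h(1.4375) = 2.106 > 0, so the root lies in [1.375, 1.4375]

2.1060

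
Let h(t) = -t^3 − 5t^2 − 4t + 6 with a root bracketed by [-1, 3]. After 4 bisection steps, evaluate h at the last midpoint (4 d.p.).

midpoint 1: h = -4 < 0 → [-1, 1]
midpoint 0: h = 6 > 0 → [0, 1]
midpoint 0.5: h = 2.625 > 0 → [0.5, 1]
midpoint 0.75: h = -0.2344 < 0 → [0.5, 0.75]

-0.2344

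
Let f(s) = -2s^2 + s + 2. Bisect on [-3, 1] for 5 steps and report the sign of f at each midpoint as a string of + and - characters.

m = -1, f(m) = -1 (−); new bracket [-1, 1]
m = 0, f(m) = 2 (+); new bracket [-1, 0]
m = -0.5, f(m) = 1 (+); new bracket [-1, -0.5]
m = -0.75, f(m) = 0.125 (+); new bracket [-1, -0.75]
m = -0.875, f(m) = -0.4062 (−); new bracket [-0.875, -0.75]

-+++-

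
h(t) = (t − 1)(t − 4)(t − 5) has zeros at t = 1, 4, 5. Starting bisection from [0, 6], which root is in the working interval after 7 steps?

1

t = 3 gives h = 4, positive; keep [0, 3]
t = 1.5 gives h = 4.375, positive; keep [0, 1.5]
t = 0.75 gives h = -3.453125, negative; keep [0.75, 1.5]
t = 1.125 gives h = 1.3926, positive; keep [0.75, 1.125]
t = 0.9375 gives h = -0.7776, negative; keep [0.9375, 1.125]
t = 1.03125 gives h = 0.3682, positive; keep [0.9375, 1.03125]
t = 0.984375 gives h = -0.1892, negative; keep [0.984375, 1.03125]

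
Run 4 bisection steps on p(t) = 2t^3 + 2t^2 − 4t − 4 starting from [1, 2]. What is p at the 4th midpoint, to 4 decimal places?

0.3237

m = 1.5, p(m) = 1.25 (+); new bracket [1, 1.5]
m = 1.25, p(m) = -1.96875 (−); new bracket [1.25, 1.5]
m = 1.375, p(m) = -0.519531 (−); new bracket [1.375, 1.5]
m = 1.4375, p(m) = 0.3237 (+); new bracket [1.375, 1.4375]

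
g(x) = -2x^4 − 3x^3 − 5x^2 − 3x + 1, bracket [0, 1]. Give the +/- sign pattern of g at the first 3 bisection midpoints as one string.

--+

m = 0.5, g(m) = -2.25 (−); new bracket [0, 0.5]
m = 0.25, g(m) = -0.117188 (−); new bracket [0, 0.25]
m = 0.125, g(m) = 0.540527 (+); new bracket [0.125, 0.25]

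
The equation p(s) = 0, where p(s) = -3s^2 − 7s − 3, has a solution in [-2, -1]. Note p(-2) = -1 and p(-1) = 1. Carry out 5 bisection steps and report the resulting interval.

[-1.78125, -1.75]

s = -1.5 gives p = 0.75, positive; keep [-2, -1.5]
s = -1.75 gives p = 0.0625, positive; keep [-2, -1.75]
s = -1.875 gives p = -0.421875, negative; keep [-1.875, -1.75]
s = -1.8125 gives p = -0.168, negative; keep [-1.8125, -1.75]
s = -1.78125 gives p = -0.0498, negative; keep [-1.78125, -1.75]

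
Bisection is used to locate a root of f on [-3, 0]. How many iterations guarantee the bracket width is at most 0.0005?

Width after n steps is 3/2^n. Need 2^n ≥ 3/0.0005 = 6000.
2^12 = 4096 < 6000 ≤ 2^13 = 8192, so n = 13.

13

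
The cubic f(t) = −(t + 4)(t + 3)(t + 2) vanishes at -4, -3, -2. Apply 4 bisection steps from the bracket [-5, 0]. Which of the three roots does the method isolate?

f(-2.5) = 0.375 > 0, so the root lies in [-2.5, 0]
f(-1.25) = -3.609375 < 0, so the root lies in [-2.5, -1.25]
f(-1.875) = -0.298828 < 0, so the root lies in [-2.5, -1.875]
f(-2.1875) = 0.2761 > 0, so the root lies in [-2.1875, -1.875]

-2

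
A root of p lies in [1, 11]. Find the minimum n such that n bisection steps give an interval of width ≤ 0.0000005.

25

Width after n steps is 10/2^n. Need 2^n ≥ 10/0.0000005 = 20000000.
2^24 = 16777216 < 20000000 ≤ 2^25 = 33554432, so n = 25.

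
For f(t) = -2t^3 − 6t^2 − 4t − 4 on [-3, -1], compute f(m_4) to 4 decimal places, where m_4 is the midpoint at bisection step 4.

f(-2) = -4 < 0, so the root lies in [-3, -2]
f(-2.5) = -0.25 < 0, so the root lies in [-3, -2.5]
f(-2.75) = 3.21875 > 0, so the root lies in [-2.75, -2.5]
f(-2.625) = 1.332 > 0, so the root lies in [-2.625, -2.5]

1.3320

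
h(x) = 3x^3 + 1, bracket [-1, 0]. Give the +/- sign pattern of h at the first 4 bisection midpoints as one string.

+-++

h(-0.5) = 0.625 > 0, so the root lies in [-1, -0.5]
h(-0.75) = -0.265625 < 0, so the root lies in [-0.75, -0.5]
h(-0.625) = 0.267578 > 0, so the root lies in [-0.75, -0.625]
h(-0.6875) = 0.0251 > 0, so the root lies in [-0.75, -0.6875]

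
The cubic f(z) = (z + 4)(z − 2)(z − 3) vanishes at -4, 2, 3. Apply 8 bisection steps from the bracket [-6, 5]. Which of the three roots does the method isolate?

-4

midpoint -0.5: f = 30.625 > 0 → [-6, -0.5]
midpoint -3.25: f = 24.609375 > 0 → [-6, -3.25]
midpoint -4.625: f = -31.572266 < 0 → [-4.625, -3.25]
midpoint -3.9375: f = 2.5745 > 0 → [-4.625, -3.9375]
midpoint -4.28125: f = -12.8631 < 0 → [-4.28125, -3.9375]
midpoint -4.109375: f = -4.7506 < 0 → [-4.109375, -3.9375]
midpoint -4.0234375: f = -0.9915 < 0 → [-4.0234375, -3.9375]
midpoint -3.98046875: f = 0.8154 > 0 → [-4.0234375, -3.98046875]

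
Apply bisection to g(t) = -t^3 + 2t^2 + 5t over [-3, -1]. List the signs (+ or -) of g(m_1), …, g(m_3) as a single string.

++-

t = -2 gives g = 6, positive; keep [-2, -1]
t = -1.5 gives g = 0.375, positive; keep [-1.5, -1]
t = -1.25 gives g = -1.171875, negative; keep [-1.5, -1.25]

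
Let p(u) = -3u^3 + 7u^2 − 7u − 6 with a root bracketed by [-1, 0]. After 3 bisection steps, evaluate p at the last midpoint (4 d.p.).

1.8418

midpoint -0.5: p = -0.375 < 0 → [-1, -0.5]
midpoint -0.75: p = 4.453125 > 0 → [-0.75, -0.5]
midpoint -0.625: p = 1.841797 > 0 → [-0.625, -0.5]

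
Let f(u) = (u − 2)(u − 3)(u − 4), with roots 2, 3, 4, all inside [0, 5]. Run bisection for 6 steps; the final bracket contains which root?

u = 2.5 gives f = 0.375, positive; keep [0, 2.5]
u = 1.25 gives f = -3.609375, negative; keep [1.25, 2.5]
u = 1.875 gives f = -0.298828, negative; keep [1.875, 2.5]
u = 2.1875 gives f = 0.2761, positive; keep [1.875, 2.1875]
u = 2.03125 gives f = 0.0596, positive; keep [1.875, 2.03125]
u = 1.953125 gives f = -0.1004, negative; keep [1.953125, 2.03125]

2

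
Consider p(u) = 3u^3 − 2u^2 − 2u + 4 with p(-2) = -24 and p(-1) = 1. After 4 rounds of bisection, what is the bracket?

midpoint -1.5: p = -7.625 < 0 → [-1.5, -1]
midpoint -1.25: p = -2.484375 < 0 → [-1.25, -1]
midpoint -1.125: p = -0.552734 < 0 → [-1.125, -1]
midpoint -1.0625: p = 0.2688 > 0 → [-1.125, -1.0625]

[-1.125, -1.0625]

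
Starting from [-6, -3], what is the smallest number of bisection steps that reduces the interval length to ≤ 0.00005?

16

Width after n steps is 3/2^n. Need 2^n ≥ 3/0.00005 = 60000.
2^15 = 32768 < 60000 ≤ 2^16 = 65536, so n = 16.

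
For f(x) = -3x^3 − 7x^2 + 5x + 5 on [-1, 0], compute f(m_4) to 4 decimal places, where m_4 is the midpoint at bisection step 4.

midpoint -0.5: f = 1.125 > 0 → [-1, -0.5]
midpoint -0.75: f = -1.421875 < 0 → [-0.75, -0.5]
midpoint -0.625: f = -0.126953 < 0 → [-0.625, -0.5]
midpoint -0.5625: f = 0.5066 > 0 → [-0.625, -0.5625]

0.5066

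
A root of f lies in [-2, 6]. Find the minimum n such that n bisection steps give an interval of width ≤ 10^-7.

Width after n steps is 8/2^n. Need 2^n ≥ 8/10^-7 = 80000000.
2^26 = 67108864 < 80000000 ≤ 2^27 = 134217728, so n = 27.

27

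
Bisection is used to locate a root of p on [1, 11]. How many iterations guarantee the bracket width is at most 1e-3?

14

Width after n steps is 10/2^n. Need 2^n ≥ 10/1e-3 = 10000.
2^13 = 8192 < 10000 ≤ 2^14 = 16384, so n = 14.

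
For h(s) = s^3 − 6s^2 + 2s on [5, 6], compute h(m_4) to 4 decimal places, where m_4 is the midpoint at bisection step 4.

1.2664

m = 5.5, h(m) = -4.125 (−); new bracket [5.5, 6]
m = 5.75, h(m) = 3.234375 (+); new bracket [5.5, 5.75]
m = 5.625, h(m) = -0.615234 (−); new bracket [5.625, 5.75]
m = 5.6875, h(m) = 1.2664 (+); new bracket [5.625, 5.6875]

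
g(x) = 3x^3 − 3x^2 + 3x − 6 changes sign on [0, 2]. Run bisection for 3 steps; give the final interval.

[1.25, 1.5]

g(1) = -3 < 0, so the root lies in [1, 2]
g(1.5) = 1.875 > 0, so the root lies in [1, 1.5]
g(1.25) = -1.078125 < 0, so the root lies in [1.25, 1.5]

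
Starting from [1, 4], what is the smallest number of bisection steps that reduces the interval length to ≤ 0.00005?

16

Width after n steps is 3/2^n. Need 2^n ≥ 3/0.00005 = 60000.
2^15 = 32768 < 60000 ≤ 2^16 = 65536, so n = 16.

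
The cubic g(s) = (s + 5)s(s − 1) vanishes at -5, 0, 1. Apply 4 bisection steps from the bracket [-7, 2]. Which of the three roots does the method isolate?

g(-2.5) = 21.875 > 0, so the root lies in [-7, -2.5]
g(-4.75) = 6.828125 > 0, so the root lies in [-7, -4.75]
g(-5.875) = -35.341797 < 0, so the root lies in [-5.875, -4.75]
g(-5.3125) = -10.4797 < 0, so the root lies in [-5.3125, -4.75]

-5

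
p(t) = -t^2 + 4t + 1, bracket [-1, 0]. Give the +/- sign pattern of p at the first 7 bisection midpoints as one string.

p(-0.5) = -1.25 < 0, so the root lies in [-0.5, 0]
p(-0.25) = -0.0625 < 0, so the root lies in [-0.25, 0]
p(-0.125) = 0.484375 > 0, so the root lies in [-0.25, -0.125]
p(-0.1875) = 0.2148 > 0, so the root lies in [-0.25, -0.1875]
p(-0.21875) = 0.0771 > 0, so the root lies in [-0.25, -0.21875]
p(-0.234375) = 0.0076 > 0, so the root lies in [-0.25, -0.234375]
p(-0.2421875) = -0.0274 < 0, so the root lies in [-0.2421875, -0.234375]

--++++-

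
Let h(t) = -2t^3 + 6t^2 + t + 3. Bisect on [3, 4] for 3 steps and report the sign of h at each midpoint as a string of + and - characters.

-+-

h(3.5) = -5.75 < 0, so the root lies in [3, 3.5]
h(3.25) = 0.96875 > 0, so the root lies in [3.25, 3.5]
h(3.375) = -2.167969 < 0, so the root lies in [3.25, 3.375]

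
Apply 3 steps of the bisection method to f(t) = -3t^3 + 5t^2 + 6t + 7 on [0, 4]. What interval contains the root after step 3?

f(2) = 15 > 0, so the root lies in [2, 4]
f(3) = -11 < 0, so the root lies in [2, 3]
f(2.5) = 6.375 > 0, so the root lies in [2.5, 3]

[2.5, 3]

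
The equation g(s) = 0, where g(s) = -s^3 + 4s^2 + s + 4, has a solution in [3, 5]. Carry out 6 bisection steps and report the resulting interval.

g(4) = 8 > 0, so the root lies in [4, 5]
g(4.5) = -1.625 < 0, so the root lies in [4, 4.5]
g(4.25) = 3.734375 > 0, so the root lies in [4.25, 4.5]
g(4.375) = 1.1973 > 0, so the root lies in [4.375, 4.5]
g(4.4375) = -0.1775 < 0, so the root lies in [4.375, 4.4375]
g(4.40625) = 0.5189 > 0, so the root lies in [4.40625, 4.4375]

[4.40625, 4.4375]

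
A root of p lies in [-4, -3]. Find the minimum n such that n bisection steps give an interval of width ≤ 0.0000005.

Width after n steps is 1/2^n. Need 2^n ≥ 1/0.0000005 = 2000000.
2^20 = 1048576 < 2000000 ≤ 2^21 = 2097152, so n = 21.

21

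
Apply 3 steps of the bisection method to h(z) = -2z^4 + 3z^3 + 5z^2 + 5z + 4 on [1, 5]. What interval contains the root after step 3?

[2.5, 3]

h(3) = -17 < 0, so the root lies in [1, 3]
h(2) = 26 > 0, so the root lies in [2, 3]
h(2.5) = 16.5 > 0, so the root lies in [2.5, 3]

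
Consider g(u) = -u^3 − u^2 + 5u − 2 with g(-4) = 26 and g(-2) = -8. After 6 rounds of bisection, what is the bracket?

u = -3 gives g = 1, positive; keep [-3, -2]
u = -2.5 gives g = -5.125, negative; keep [-3, -2.5]
u = -2.75 gives g = -2.515625, negative; keep [-3, -2.75]
u = -2.875 gives g = -0.877, negative; keep [-3, -2.875]
u = -2.9375 gives g = 0.031, positive; keep [-2.9375, -2.875]
u = -2.90625 gives g = -0.4305, negative; keep [-2.9375, -2.90625]

[-2.9375, -2.90625]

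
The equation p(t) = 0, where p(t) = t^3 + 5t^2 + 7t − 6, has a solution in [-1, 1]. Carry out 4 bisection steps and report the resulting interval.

[0.5, 0.625]

t = 0 gives p = -6, negative; keep [0, 1]
t = 0.5 gives p = -1.125, negative; keep [0.5, 1]
t = 0.75 gives p = 2.484375, positive; keep [0.5, 0.75]
t = 0.625 gives p = 0.5723, positive; keep [0.5, 0.625]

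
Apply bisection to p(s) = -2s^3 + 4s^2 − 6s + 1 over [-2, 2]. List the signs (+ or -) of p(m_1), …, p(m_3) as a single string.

midpoint 0: p = 1 > 0 → [0, 2]
midpoint 1: p = -3 < 0 → [0, 1]
midpoint 0.5: p = -1.25 < 0 → [0, 0.5]

+--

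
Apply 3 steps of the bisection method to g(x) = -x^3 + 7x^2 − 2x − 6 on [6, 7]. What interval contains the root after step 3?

g(6.5) = 2.125 > 0, so the root lies in [6.5, 7]
g(6.75) = -8.109375 < 0, so the root lies in [6.5, 6.75]
g(6.625) = -2.791016 < 0, so the root lies in [6.5, 6.625]

[6.5, 6.625]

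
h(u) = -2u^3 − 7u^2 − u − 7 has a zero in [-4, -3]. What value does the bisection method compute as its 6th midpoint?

u = -3.5 gives h = -3.5, negative; keep [-4, -3.5]
u = -3.75 gives h = 3.78125, positive; keep [-3.75, -3.5]
u = -3.625 gives h = -0.089844, negative; keep [-3.75, -3.625]
u = -3.6875 gives h = 1.7866, positive; keep [-3.6875, -3.625]
u = -3.65625 gives h = 0.8338, positive; keep [-3.65625, -3.625]
u = -3.640625 gives h = 0.3684, positive; keep [-3.640625, -3.625]

-3.640625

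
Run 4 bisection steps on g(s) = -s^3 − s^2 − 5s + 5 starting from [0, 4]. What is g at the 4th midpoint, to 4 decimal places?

s = 2 gives g = -17, negative; keep [0, 2]
s = 1 gives g = -2, negative; keep [0, 1]
s = 0.5 gives g = 2.125, positive; keep [0.5, 1]
s = 0.75 gives g = 0.2656, positive; keep [0.75, 1]

0.2656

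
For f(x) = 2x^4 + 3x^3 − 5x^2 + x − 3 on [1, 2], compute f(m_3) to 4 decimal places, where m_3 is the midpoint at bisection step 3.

-0.7280

midpoint 1.5: f = 7.5 > 0 → [1, 1.5]
midpoint 1.25: f = 1.179688 > 0 → [1, 1.25]
midpoint 1.125: f = -0.728027 < 0 → [1.125, 1.25]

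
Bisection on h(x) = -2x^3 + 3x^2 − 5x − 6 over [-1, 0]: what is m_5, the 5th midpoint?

midpoint -0.5: h = -2.5 < 0 → [-1, -0.5]
midpoint -0.75: h = 0.28125 > 0 → [-0.75, -0.5]
midpoint -0.625: h = -1.214844 < 0 → [-0.75, -0.625]
midpoint -0.6875: h = -0.4946 < 0 → [-0.75, -0.6875]
midpoint -0.71875: h = -0.1138 < 0 → [-0.75, -0.71875]

-0.71875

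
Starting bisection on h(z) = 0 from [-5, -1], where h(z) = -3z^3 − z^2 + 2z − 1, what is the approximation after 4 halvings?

-1.25

m = -3, h(m) = 65 (+); new bracket [-3, -1]
m = -2, h(m) = 15 (+); new bracket [-2, -1]
m = -1.5, h(m) = 3.875 (+); new bracket [-1.5, -1]
m = -1.25, h(m) = 0.7969 (+); new bracket [-1.25, -1]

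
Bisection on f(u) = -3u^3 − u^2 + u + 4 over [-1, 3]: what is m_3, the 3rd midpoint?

1.5

f(1) = 1 > 0, so the root lies in [1, 3]
f(2) = -22 < 0, so the root lies in [1, 2]
f(1.5) = -6.875 < 0, so the root lies in [1, 1.5]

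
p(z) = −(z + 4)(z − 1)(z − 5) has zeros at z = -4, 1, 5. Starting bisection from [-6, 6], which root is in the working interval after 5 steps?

m = 0, p(m) = -20 (−); new bracket [-6, 0]
m = -3, p(m) = -32 (−); new bracket [-6, -3]
m = -4.5, p(m) = 26.125 (+); new bracket [-4.5, -3]
m = -3.75, p(m) = -10.3906 (−); new bracket [-4.5, -3.75]
m = -4.125, p(m) = 5.8457 (+); new bracket [-4.125, -3.75]

-4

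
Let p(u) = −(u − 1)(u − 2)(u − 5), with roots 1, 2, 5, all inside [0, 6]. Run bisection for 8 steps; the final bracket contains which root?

5

p(3) = 4 > 0, so the root lies in [3, 6]
p(4.5) = 4.375 > 0, so the root lies in [4.5, 6]
p(5.25) = -3.453125 < 0, so the root lies in [4.5, 5.25]
p(4.875) = 1.3926 > 0, so the root lies in [4.875, 5.25]
p(5.0625) = -0.7776 < 0, so the root lies in [4.875, 5.0625]
p(4.96875) = 0.3682 > 0, so the root lies in [4.96875, 5.0625]
p(5.015625) = -0.1892 < 0, so the root lies in [4.96875, 5.015625]
p(4.9921875) = 0.0933 > 0, so the root lies in [4.9921875, 5.015625]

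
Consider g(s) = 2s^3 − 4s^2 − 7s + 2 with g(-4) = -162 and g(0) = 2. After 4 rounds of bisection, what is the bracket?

m = -2, g(m) = -16 (−); new bracket [-2, 0]
m = -1, g(m) = 3 (+); new bracket [-2, -1]
m = -1.5, g(m) = -3.25 (−); new bracket [-1.5, -1]
m = -1.25, g(m) = 0.5938 (+); new bracket [-1.5, -1.25]

[-1.5, -1.25]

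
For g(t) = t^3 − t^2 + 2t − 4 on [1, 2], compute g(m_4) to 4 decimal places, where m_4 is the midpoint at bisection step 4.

g(1.5) = 0.125 > 0, so the root lies in [1, 1.5]
g(1.25) = -1.109375 < 0, so the root lies in [1.25, 1.5]
g(1.375) = -0.541016 < 0, so the root lies in [1.375, 1.5]
g(1.4375) = -0.2209 < 0, so the root lies in [1.4375, 1.5]

-0.2209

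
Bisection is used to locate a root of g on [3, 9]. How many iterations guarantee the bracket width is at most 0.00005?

Width after n steps is 6/2^n. Need 2^n ≥ 6/0.00005 = 120000.
2^16 = 65536 < 120000 ≤ 2^17 = 131072, so n = 17.

17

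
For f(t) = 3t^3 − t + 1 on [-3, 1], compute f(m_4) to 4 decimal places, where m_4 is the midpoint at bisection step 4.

0.4844

midpoint -1: f = -1 < 0 → [-1, 1]
midpoint 0: f = 1 > 0 → [-1, 0]
midpoint -0.5: f = 1.125 > 0 → [-1, -0.5]
midpoint -0.75: f = 0.4844 > 0 → [-1, -0.75]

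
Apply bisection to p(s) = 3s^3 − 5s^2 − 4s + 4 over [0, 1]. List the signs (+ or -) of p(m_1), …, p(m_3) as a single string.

midpoint 0.5: p = 1.125 > 0 → [0.5, 1]
midpoint 0.75: p = -0.546875 < 0 → [0.5, 0.75]
midpoint 0.625: p = 0.279297 > 0 → [0.625, 0.75]

+-+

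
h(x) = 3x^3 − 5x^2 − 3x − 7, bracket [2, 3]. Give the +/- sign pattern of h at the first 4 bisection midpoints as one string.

x = 2.5 gives h = 1.125, positive; keep [2, 2.5]
x = 2.25 gives h = -4.890625, negative; keep [2.25, 2.5]
x = 2.375 gives h = -2.138672, negative; keep [2.375, 2.5]
x = 2.4375 gives h = -0.573, negative; keep [2.4375, 2.5]

+---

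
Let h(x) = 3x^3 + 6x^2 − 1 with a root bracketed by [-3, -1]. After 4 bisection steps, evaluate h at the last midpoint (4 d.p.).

midpoint -2: h = -1 < 0 → [-2, -1]
midpoint -1.5: h = 2.375 > 0 → [-2, -1.5]
midpoint -1.75: h = 1.296875 > 0 → [-2, -1.75]
midpoint -1.875: h = 0.3184 > 0 → [-2, -1.875]

0.3184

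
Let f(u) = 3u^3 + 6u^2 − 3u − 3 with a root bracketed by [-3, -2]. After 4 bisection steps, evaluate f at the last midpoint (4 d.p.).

0.8708

u = -2.5 gives f = -4.875, negative; keep [-2.5, -2]
u = -2.25 gives f = -0.046875, negative; keep [-2.25, -2]
u = -2.125 gives f = 1.681641, positive; keep [-2.25, -2.125]
u = -2.1875 gives f = 0.8708, positive; keep [-2.25, -2.1875]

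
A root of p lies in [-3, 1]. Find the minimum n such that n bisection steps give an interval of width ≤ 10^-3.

12

Width after n steps is 4/2^n. Need 2^n ≥ 4/10^-3 = 4000.
2^11 = 2048 < 4000 ≤ 2^12 = 4096, so n = 12.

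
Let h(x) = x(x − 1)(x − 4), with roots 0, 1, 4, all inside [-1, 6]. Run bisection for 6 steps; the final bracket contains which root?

4

midpoint 2.5: h = -5.625 < 0 → [2.5, 6]
midpoint 4.25: h = 3.453125 > 0 → [2.5, 4.25]
midpoint 3.375: h = -5.009766 < 0 → [3.375, 4.25]
midpoint 3.8125: h = -2.0105 < 0 → [3.8125, 4.25]
midpoint 4.03125: h = 0.3819 > 0 → [3.8125, 4.03125]
midpoint 3.921875: h = -0.8953 < 0 → [3.921875, 4.03125]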